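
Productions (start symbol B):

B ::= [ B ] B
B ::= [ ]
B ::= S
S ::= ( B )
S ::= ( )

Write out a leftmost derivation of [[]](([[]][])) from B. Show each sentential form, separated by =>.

B => [B]B   [B ::= [ B ] B]
[B]B => [[]]B   [B ::= [ ]]
[[]]B => [[]]S   [B ::= S]
[[]]S => [[]](B)   [S ::= ( B )]
[[]](B) => [[]](S)   [B ::= S]
[[]](S) => [[]]((B))   [S ::= ( B )]
[[]]((B)) => [[]](([B]B))   [B ::= [ B ] B]
[[]](([B]B)) => [[]](([[]]B))   [B ::= [ ]]
[[]](([[]]B)) => [[]](([[]][]))   [B ::= [ ]]

B => [B]B => [[]]B => [[]]S => [[]](B) => [[]](S) => [[]]((B)) => [[]](([B]B)) => [[]](([[]]B)) => [[]](([[]][]))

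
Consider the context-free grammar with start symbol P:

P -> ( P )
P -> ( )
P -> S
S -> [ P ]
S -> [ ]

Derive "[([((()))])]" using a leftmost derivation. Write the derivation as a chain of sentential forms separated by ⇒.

P ⇒ S   [P -> S]
S ⇒ [P]   [S -> [ P ]]
[P] ⇒ [(P)]   [P -> ( P )]
[(P)] ⇒ [(S)]   [P -> S]
[(S)] ⇒ [([P])]   [S -> [ P ]]
[([P])] ⇒ [([(P)])]   [P -> ( P )]
[([(P)])] ⇒ [([((P))])]   [P -> ( P )]
[([((P))])] ⇒ [([((()))])]   [P -> ( )]

P⇒S⇒[P]⇒[(P)]⇒[(S)]⇒[([P])]⇒[([(P)])]⇒[([((P))])]⇒[([((()))])]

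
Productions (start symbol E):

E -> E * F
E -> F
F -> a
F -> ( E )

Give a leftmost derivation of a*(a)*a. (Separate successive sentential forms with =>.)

E=>E*F=>E*F*F=>F*F*F=>a*F*F=>a*(E)*F=>a*(F)*F=>a*(a)*F=>a*(a)*a

E => E*F   [E -> E * F]
E*F => E*F*F   [E -> E * F]
E*F*F => F*F*F   [E -> F]
F*F*F => a*F*F   [F -> a]
a*F*F => a*(E)*F   [F -> ( E )]
a*(E)*F => a*(F)*F   [E -> F]
a*(F)*F => a*(a)*F   [F -> a]
a*(a)*F => a*(a)*a   [F -> a]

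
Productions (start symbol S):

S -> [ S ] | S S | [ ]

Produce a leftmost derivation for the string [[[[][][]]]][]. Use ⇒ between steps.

S ⇒ SS   [S -> S S]
SS ⇒ [S]S   [S -> [ S ]]
[S]S ⇒ [[S]]S   [S -> [ S ]]
[[S]]S ⇒ [[[S]]]S   [S -> [ S ]]
[[[S]]]S ⇒ [[[SS]]]S   [S -> S S]
[[[SS]]]S ⇒ [[[SSS]]]S   [S -> S S]
[[[SSS]]]S ⇒ [[[[]SS]]]S   [S -> [ ]]
[[[[]SS]]]S ⇒ [[[[][]S]]]S   [S -> [ ]]
[[[[][]S]]]S ⇒ [[[[][][]]]]S   [S -> [ ]]
[[[[][][]]]]S ⇒ [[[[][][]]]][]   [S -> [ ]]

S⇒SS⇒[S]S⇒[[S]]S⇒[[[S]]]S⇒[[[SS]]]S⇒[[[SSS]]]S⇒[[[[]SS]]]S⇒[[[[][]S]]]S⇒[[[[][][]]]]S⇒[[[[][][]]]][]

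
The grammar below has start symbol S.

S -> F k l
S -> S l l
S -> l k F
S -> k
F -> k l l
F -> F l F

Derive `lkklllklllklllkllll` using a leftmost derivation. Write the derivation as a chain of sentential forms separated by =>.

S => Sll   [S -> S l l]
Sll => lkFll   [S -> l k F]
lkFll => lkFlFll   [F -> F l F]
lkFlFll => lkFlFlFll   [F -> F l F]
lkFlFlFll => lkFlFlFlFll   [F -> F l F]
lkFlFlFlFll => lkklllFlFlFll   [F -> k l l]
lkklllFlFlFll => lkklllklllFlFll   [F -> k l l]
lkklllklllFlFll => lkklllklllklllFll   [F -> k l l]
lkklllklllklllFll => lkklllklllklllkllll   [F -> k l l]

S => Sll => lkFll => lkFlFll => lkFlFlFll => lkFlFlFlFll => lkklllFlFlFll => lkklllklllFlFll => lkklllklllklllFll => lkklllklllklllkllll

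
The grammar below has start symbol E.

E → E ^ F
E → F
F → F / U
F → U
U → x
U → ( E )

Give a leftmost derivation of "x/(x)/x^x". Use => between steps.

E => E^F => F^F => F/U^F => F/U/U^F => U/U/U^F => x/U/U^F => x/(E)/U^F => x/(F)/U^F => x/(U)/U^F => x/(x)/U^F => x/(x)/x^F => x/(x)/x^U => x/(x)/x^x

E => E^F   [E → E ^ F]
E^F => F^F   [E → F]
F^F => F/U^F   [F → F / U]
F/U^F => F/U/U^F   [F → F / U]
F/U/U^F => U/U/U^F   [F → U]
U/U/U^F => x/U/U^F   [U → x]
x/U/U^F => x/(E)/U^F   [U → ( E )]
x/(E)/U^F => x/(F)/U^F   [E → F]
x/(F)/U^F => x/(U)/U^F   [F → U]
x/(U)/U^F => x/(x)/U^F   [U → x]
x/(x)/U^F => x/(x)/x^F   [U → x]
x/(x)/x^F => x/(x)/x^U   [F → U]
x/(x)/x^U => x/(x)/x^x   [U → x]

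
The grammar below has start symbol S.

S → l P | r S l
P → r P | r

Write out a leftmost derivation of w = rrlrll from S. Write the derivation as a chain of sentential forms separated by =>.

S => rSl => rrSll => rrlPll => rrlrll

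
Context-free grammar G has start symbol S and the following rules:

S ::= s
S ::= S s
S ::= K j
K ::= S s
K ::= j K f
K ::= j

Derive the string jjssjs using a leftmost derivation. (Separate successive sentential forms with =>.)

S=>Ss=>Kjs=>Ssjs=>Sssjs=>Kjssjs=>jjssjs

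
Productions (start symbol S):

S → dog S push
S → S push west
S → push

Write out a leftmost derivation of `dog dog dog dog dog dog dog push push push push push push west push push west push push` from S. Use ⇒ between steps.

S ⇒ dog S push ⇒ dog dog S push push ⇒ dog dog S push west push push ⇒ dog dog dog S push push west push push ⇒ dog dog dog S push west push push west push push ⇒ dog dog dog dog S push push west push push west push push ⇒ dog dog dog dog dog S push push push west push push west push push ⇒ dog dog dog dog dog dog S push push push push west push push west push push ⇒ dog dog dog dog dog dog dog S push push push push push west push push west push push ⇒ dog dog dog dog dog dog dog push push push push push push west push push west push push

S ⇒ dog S push   [S → dog S push]
dog S push ⇒ dog dog S push push   [S → dog S push]
dog dog S push push ⇒ dog dog S push west push push   [S → S push west]
dog dog S push west push push ⇒ dog dog dog S push push west push push   [S → dog S push]
dog dog dog S push push west push push ⇒ dog dog dog S push west push push west push push   [S → S push west]
dog dog dog S push west push push west push push ⇒ dog dog dog dog S push push west push push west push push   [S → dog S push]
dog dog dog dog S push push west push push west push push ⇒ dog dog dog dog dog S push push push west push push west push push   [S → dog S push]
dog dog dog dog dog S push push push west push push west push push ⇒ dog dog dog dog dog dog S push push push push west push push west push push   [S → dog S push]
dog dog dog dog dog dog S push push push push west push push west push push ⇒ dog dog dog dog dog dog dog S push push push push push west push push west push push   [S → dog S push]
dog dog dog dog dog dog dog S push push push push push west push push west push push ⇒ dog dog dog dog dog dog dog push push push push push push west push push west push push   [S → push]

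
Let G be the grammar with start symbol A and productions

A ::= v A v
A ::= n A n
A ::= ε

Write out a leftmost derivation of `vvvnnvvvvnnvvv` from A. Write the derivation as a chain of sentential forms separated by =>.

A => vAv   [A ::= v A v]
vAv => vvAvv   [A ::= v A v]
vvAvv => vvvAvvv   [A ::= v A v]
vvvAvvv => vvvnAnvvv   [A ::= n A n]
vvvnAnvvv => vvvnnAnnvvv   [A ::= n A n]
vvvnnAnnvvv => vvvnnvAvnnvvv   [A ::= v A v]
vvvnnvAvnnvvv => vvvnnvvAvvnnvvv   [A ::= v A v]
vvvnnvvAvvnnvvv => vvvnnvvvvnnvvv   [A ::= ε]

A => vAv => vvAvv => vvvAvvv => vvvnAnvvv => vvvnnAnnvvv => vvvnnvAvnnvvv => vvvnnvvAvvnnvvv => vvvnnvvvvnnvvv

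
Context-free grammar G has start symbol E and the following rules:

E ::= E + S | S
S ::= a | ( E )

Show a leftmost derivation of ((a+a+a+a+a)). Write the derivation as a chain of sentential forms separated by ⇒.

E ⇒ S ⇒ (E) ⇒ (S) ⇒ ((E)) ⇒ ((E+S)) ⇒ ((E+S+S)) ⇒ ((E+S+S+S)) ⇒ ((E+S+S+S+S)) ⇒ ((S+S+S+S+S)) ⇒ ((a+S+S+S+S)) ⇒ ((a+a+S+S+S)) ⇒ ((a+a+a+S+S)) ⇒ ((a+a+a+a+S)) ⇒ ((a+a+a+a+a))

E ⇒ S   [E ::= S]
S ⇒ (E)   [S ::= ( E )]
(E) ⇒ (S)   [E ::= S]
(S) ⇒ ((E))   [S ::= ( E )]
((E)) ⇒ ((E+S))   [E ::= E + S]
((E+S)) ⇒ ((E+S+S))   [E ::= E + S]
((E+S+S)) ⇒ ((E+S+S+S))   [E ::= E + S]
((E+S+S+S)) ⇒ ((E+S+S+S+S))   [E ::= E + S]
((E+S+S+S+S)) ⇒ ((S+S+S+S+S))   [E ::= S]
((S+S+S+S+S)) ⇒ ((a+S+S+S+S))   [S ::= a]
((a+S+S+S+S)) ⇒ ((a+a+S+S+S))   [S ::= a]
((a+a+S+S+S)) ⇒ ((a+a+a+S+S))   [S ::= a]
((a+a+a+S+S)) ⇒ ((a+a+a+a+S))   [S ::= a]
((a+a+a+a+S)) ⇒ ((a+a+a+a+a))   [S ::= a]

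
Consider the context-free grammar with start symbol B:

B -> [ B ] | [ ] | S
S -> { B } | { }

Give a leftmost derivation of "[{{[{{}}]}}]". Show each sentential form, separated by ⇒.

B ⇒ [B]   [B -> [ B ]]
[B] ⇒ [S]   [B -> S]
[S] ⇒ [{B}]   [S -> { B }]
[{B}] ⇒ [{S}]   [B -> S]
[{S}] ⇒ [{{B}}]   [S -> { B }]
[{{B}}] ⇒ [{{[B]}}]   [B -> [ B ]]
[{{[B]}}] ⇒ [{{[S]}}]   [B -> S]
[{{[S]}}] ⇒ [{{[{B}]}}]   [S -> { B }]
[{{[{B}]}}] ⇒ [{{[{S}]}}]   [B -> S]
[{{[{S}]}}] ⇒ [{{[{{}}]}}]   [S -> { }]

B⇒[B]⇒[S]⇒[{B}]⇒[{S}]⇒[{{B}}]⇒[{{[B]}}]⇒[{{[S]}}]⇒[{{[{B}]}}]⇒[{{[{S}]}}]⇒[{{[{{}}]}}]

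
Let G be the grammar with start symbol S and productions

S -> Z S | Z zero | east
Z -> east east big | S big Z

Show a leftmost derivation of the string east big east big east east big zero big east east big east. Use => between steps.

S => Z S => S big Z S => east big Z S => east big S big Z S => east big Z zero big Z S => east big S big Z zero big Z S => east big east big Z zero big Z S => east big east big east east big zero big Z S => east big east big east east big zero big east east big S => east big east big east east big zero big east east big east

S => Z S   [S -> Z S]
Z S => S big Z S   [Z -> S big Z]
S big Z S => east big Z S   [S -> east]
east big Z S => east big S big Z S   [Z -> S big Z]
east big S big Z S => east big Z zero big Z S   [S -> Z zero]
east big Z zero big Z S => east big S big Z zero big Z S   [Z -> S big Z]
east big S big Z zero big Z S => east big east big Z zero big Z S   [S -> east]
east big east big Z zero big Z S => east big east big east east big zero big Z S   [Z -> east east big]
east big east big east east big zero big Z S => east big east big east east big zero big east east big S   [Z -> east east big]
east big east big east east big zero big east east big S => east big east big east east big zero big east east big east   [S -> east]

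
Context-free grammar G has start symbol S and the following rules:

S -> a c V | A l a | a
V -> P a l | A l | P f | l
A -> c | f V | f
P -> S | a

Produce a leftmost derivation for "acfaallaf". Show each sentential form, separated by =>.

S => acV   [S -> a c V]
acV => acPf   [V -> P f]
acPf => acSf   [P -> S]
acSf => acAlaf   [S -> A l a]
acAlaf => acfVlaf   [A -> f V]
acfVlaf => acfPallaf   [V -> P a l]
acfPallaf => acfaallaf   [P -> a]

S => acV => acPf => acSf => acAlaf => acfVlaf => acfPallaf => acfaallaf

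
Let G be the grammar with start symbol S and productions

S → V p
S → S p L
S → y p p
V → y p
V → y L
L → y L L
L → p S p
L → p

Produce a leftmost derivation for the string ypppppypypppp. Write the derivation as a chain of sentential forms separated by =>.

S => SpL => SpLpL => ypppLpL => ypppppL => ypppppyLL => ypppppypSpL => ypppppypVppL => ypppppypypppL => ypppppypypppp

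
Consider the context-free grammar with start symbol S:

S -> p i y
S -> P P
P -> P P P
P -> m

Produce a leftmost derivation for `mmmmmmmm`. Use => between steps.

S => PP => PPPP => PPPPPP => PPPPPPPP => mPPPPPPP => mmPPPPPP => mmmPPPPP => mmmmPPPP => mmmmmPPP => mmmmmmPP => mmmmmmmP => mmmmmmmm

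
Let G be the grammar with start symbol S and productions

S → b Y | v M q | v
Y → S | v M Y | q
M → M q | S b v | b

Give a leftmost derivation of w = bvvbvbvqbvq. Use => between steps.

S=>bY=>bvMY=>bvSbvY=>bvvMqbvY=>bvvSbvqbvY=>bvvbYbvqbvY=>bvvbSbvqbvY=>bvvbvbvqbvY=>bvvbvbvqbvq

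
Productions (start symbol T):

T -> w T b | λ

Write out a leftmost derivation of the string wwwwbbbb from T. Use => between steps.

T => wTb => wwTbb => wwwTbbb => wwwwTbbbb => wwwwbbbb

T => wTb   [T -> w T b]
wTb => wwTbb   [T -> w T b]
wwTbb => wwwTbbb   [T -> w T b]
wwwTbbb => wwwwTbbbb   [T -> w T b]
wwwwTbbbb => wwwwbbbb   [T -> λ]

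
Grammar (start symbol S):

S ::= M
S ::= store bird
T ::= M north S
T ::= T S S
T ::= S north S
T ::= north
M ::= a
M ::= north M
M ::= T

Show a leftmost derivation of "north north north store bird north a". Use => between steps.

S => M => north M => north north M => north north north M => north north north T => north north north S north S => north north north store bird north S => north north north store bird north M => north north north store bird north a

S => M   [S ::= M]
M => north M   [M ::= north M]
north M => north north M   [M ::= north M]
north north M => north north north M   [M ::= north M]
north north north M => north north north T   [M ::= T]
north north north T => north north north S north S   [T ::= S north S]
north north north S north S => north north north store bird north S   [S ::= store bird]
north north north store bird north S => north north north store bird north M   [S ::= M]
north north north store bird north M => north north north store bird north a   [M ::= a]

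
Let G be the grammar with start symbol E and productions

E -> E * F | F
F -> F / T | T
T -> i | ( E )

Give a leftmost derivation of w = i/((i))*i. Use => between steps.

E => E*F => F*F => F/T*F => T/T*F => i/T*F => i/(E)*F => i/(F)*F => i/(T)*F => i/((E))*F => i/((F))*F => i/((T))*F => i/((i))*F => i/((i))*T => i/((i))*i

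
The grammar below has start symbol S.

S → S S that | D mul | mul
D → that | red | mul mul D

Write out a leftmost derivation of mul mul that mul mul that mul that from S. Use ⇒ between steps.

S ⇒ S S that   [S → S S that]
S S that ⇒ S S that S that   [S → S S that]
S S that S that ⇒ mul S that S that   [S → mul]
mul S that S that ⇒ mul mul that S that   [S → mul]
mul mul that S that ⇒ mul mul that D mul that   [S → D mul]
mul mul that D mul that ⇒ mul mul that mul mul D mul that   [D → mul mul D]
mul mul that mul mul D mul that ⇒ mul mul that mul mul that mul that   [D → that]

S ⇒ S S that ⇒ S S that S that ⇒ mul S that S that ⇒ mul mul that S that ⇒ mul mul that D mul that ⇒ mul mul that mul mul D mul that ⇒ mul mul that mul mul that mul that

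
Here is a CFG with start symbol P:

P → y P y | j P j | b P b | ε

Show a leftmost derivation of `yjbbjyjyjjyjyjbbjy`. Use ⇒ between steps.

P⇒yPy⇒yjPjy⇒yjbPbjy⇒yjbbPbbjy⇒yjbbjPjbbjy⇒yjbbjyPyjbbjy⇒yjbbjyjPjyjbbjy⇒yjbbjyjyPyjyjbbjy⇒yjbbjyjyjPjyjyjbbjy⇒yjbbjyjyjjyjyjbbjy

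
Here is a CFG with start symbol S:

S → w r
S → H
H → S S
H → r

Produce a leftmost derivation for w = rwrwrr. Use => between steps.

S => H => SS => HS => SSS => HSS => rSS => rwrS => rwrH => rwrSS => rwrwrS => rwrwrH => rwrwrr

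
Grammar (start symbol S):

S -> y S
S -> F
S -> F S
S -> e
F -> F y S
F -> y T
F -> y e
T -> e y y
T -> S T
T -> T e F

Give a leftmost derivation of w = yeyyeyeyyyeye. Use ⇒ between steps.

S⇒F⇒FyS⇒yTyS⇒yTeFyS⇒yeyyeFyS⇒yeyyeFySyS⇒yeyyeyTySyS⇒yeyyeyeyyySyS⇒yeyyeyeyyyeyS⇒yeyyeyeyyyeye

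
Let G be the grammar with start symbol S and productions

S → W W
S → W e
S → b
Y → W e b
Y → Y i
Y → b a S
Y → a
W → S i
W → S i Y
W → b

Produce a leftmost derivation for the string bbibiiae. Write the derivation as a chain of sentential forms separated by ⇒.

S ⇒ We ⇒ SiYe ⇒ WWiYe ⇒ SiWiYe ⇒ WWiWiYe ⇒ bWiWiYe ⇒ bbiWiYe ⇒ bbiSiiYe ⇒ bbibiiYe ⇒ bbibiiae

S ⇒ We   [S → W e]
We ⇒ SiYe   [W → S i Y]
SiYe ⇒ WWiYe   [S → W W]
WWiYe ⇒ SiWiYe   [W → S i]
SiWiYe ⇒ WWiWiYe   [S → W W]
WWiWiYe ⇒ bWiWiYe   [W → b]
bWiWiYe ⇒ bbiWiYe   [W → b]
bbiWiYe ⇒ bbiSiiYe   [W → S i]
bbiSiiYe ⇒ bbibiiYe   [S → b]
bbibiiYe ⇒ bbibiiae   [Y → a]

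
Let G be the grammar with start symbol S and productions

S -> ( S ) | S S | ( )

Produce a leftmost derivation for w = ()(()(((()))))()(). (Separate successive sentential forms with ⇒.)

S ⇒ SS ⇒ SSS ⇒ ()SS ⇒ ()SSS ⇒ ()(S)SS ⇒ ()(SS)SS ⇒ ()(()S)SS ⇒ ()(()(S))SS ⇒ ()(()((S)))SS ⇒ ()(()(((S))))SS ⇒ ()(()(((()))))SS ⇒ ()(()(((()))))()S ⇒ ()(()(((()))))()()

S ⇒ SS   [S -> S S]
SS ⇒ SSS   [S -> S S]
SSS ⇒ ()SS   [S -> ( )]
()SS ⇒ ()SSS   [S -> S S]
()SSS ⇒ ()(S)SS   [S -> ( S )]
()(S)SS ⇒ ()(SS)SS   [S -> S S]
()(SS)SS ⇒ ()(()S)SS   [S -> ( )]
()(()S)SS ⇒ ()(()(S))SS   [S -> ( S )]
()(()(S))SS ⇒ ()(()((S)))SS   [S -> ( S )]
()(()((S)))SS ⇒ ()(()(((S))))SS   [S -> ( S )]
()(()(((S))))SS ⇒ ()(()(((()))))SS   [S -> ( )]
()(()(((()))))SS ⇒ ()(()(((()))))()S   [S -> ( )]
()(()(((()))))()S ⇒ ()(()(((()))))()()   [S -> ( )]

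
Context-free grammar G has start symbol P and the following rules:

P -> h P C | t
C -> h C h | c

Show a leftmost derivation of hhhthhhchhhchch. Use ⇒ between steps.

P ⇒ hPC   [P -> h P C]
hPC ⇒ hhPCC   [P -> h P C]
hhPCC ⇒ hhhPCCC   [P -> h P C]
hhhPCCC ⇒ hhhtCCC   [P -> t]
hhhtCCC ⇒ hhhthChCC   [C -> h C h]
hhhthChCC ⇒ hhhthhChhCC   [C -> h C h]
hhhthhChhCC ⇒ hhhthhhChhhCC   [C -> h C h]
hhhthhhChhhCC ⇒ hhhthhhchhhCC   [C -> c]
hhhthhhchhhCC ⇒ hhhthhhchhhcC   [C -> c]
hhhthhhchhhcC ⇒ hhhthhhchhhchCh   [C -> h C h]
hhhthhhchhhchCh ⇒ hhhthhhchhhchch   [C -> c]

P⇒hPC⇒hhPCC⇒hhhPCCC⇒hhhtCCC⇒hhhthChCC⇒hhhthhChhCC⇒hhhthhhChhhCC⇒hhhthhhchhhCC⇒hhhthhhchhhcC⇒hhhthhhchhhchCh⇒hhhthhhchhhchch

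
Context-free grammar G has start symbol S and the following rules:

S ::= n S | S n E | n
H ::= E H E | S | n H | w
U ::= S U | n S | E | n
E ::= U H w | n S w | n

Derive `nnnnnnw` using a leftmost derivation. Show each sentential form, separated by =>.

S=>SnE=>nSnE=>nnSnE=>nnnnE=>nnnnnSw=>nnnnnnw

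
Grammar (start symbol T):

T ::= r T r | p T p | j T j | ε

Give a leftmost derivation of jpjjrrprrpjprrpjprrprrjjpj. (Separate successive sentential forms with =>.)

T => jTj   [T ::= j T j]
jTj => jpTpj   [T ::= p T p]
jpTpj => jpjTjpj   [T ::= j T j]
jpjTjpj => jpjjTjjpj   [T ::= j T j]
jpjjTjjpj => jpjjrTrjjpj   [T ::= r T r]
jpjjrTrjjpj => jpjjrrTrrjjpj   [T ::= r T r]
jpjjrrTrrjjpj => jpjjrrpTprrjjpj   [T ::= p T p]
jpjjrrpTprrjjpj => jpjjrrprTrprrjjpj   [T ::= r T r]
jpjjrrprTrprrjjpj => jpjjrrprrTrrprrjjpj   [T ::= r T r]
jpjjrrprrTrrprrjjpj => jpjjrrprrpTprrprrjjpj   [T ::= p T p]
jpjjrrprrpTprrprrjjpj => jpjjrrprrpjTjprrprrjjpj   [T ::= j T j]
jpjjrrprrpjTjprrprrjjpj => jpjjrrprrpjpTpjprrprrjjpj   [T ::= p T p]
jpjjrrprrpjpTpjprrprrjjpj => jpjjrrprrpjprTrpjprrprrjjpj   [T ::= r T r]
jpjjrrprrpjprTrpjprrprrjjpj => jpjjrrprrpjprrpjprrprrjjpj   [T ::= ε]

T=>jTj=>jpTpj=>jpjTjpj=>jpjjTjjpj=>jpjjrTrjjpj=>jpjjrrTrrjjpj=>jpjjrrpTprrjjpj=>jpjjrrprTrprrjjpj=>jpjjrrprrTrrprrjjpj=>jpjjrrprrpTprrprrjjpj=>jpjjrrprrpjTjprrprrjjpj=>jpjjrrprrpjpTpjprrprrjjpj=>jpjjrrprrpjprTrpjprrprrjjpj=>jpjjrrprrpjprrpjprrprrjjpj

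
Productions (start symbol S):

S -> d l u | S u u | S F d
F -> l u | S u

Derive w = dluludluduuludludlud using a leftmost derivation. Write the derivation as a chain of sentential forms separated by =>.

S => SFd => SFdFd => SFdFdFd => SuuFdFdFd => SFduuFdFdFd => SFdFduuFdFdFd => dluFdFduuFdFdFd => dluludFduuFdFdFd => dluludluduuFdFdFd => dluludluduuludFdFd => dluludluduuludludFd => dluludluduuludludlud

S => SFd   [S -> S F d]
SFd => SFdFd   [S -> S F d]
SFdFd => SFdFdFd   [S -> S F d]
SFdFdFd => SuuFdFdFd   [S -> S u u]
SuuFdFdFd => SFduuFdFdFd   [S -> S F d]
SFduuFdFdFd => SFdFduuFdFdFd   [S -> S F d]
SFdFduuFdFdFd => dluFdFduuFdFdFd   [S -> d l u]
dluFdFduuFdFdFd => dluludFduuFdFdFd   [F -> l u]
dluludFduuFdFdFd => dluludluduuFdFdFd   [F -> l u]
dluludluduuFdFdFd => dluludluduuludFdFd   [F -> l u]
dluludluduuludFdFd => dluludluduuludludFd   [F -> l u]
dluludluduuludludFd => dluludluduuludludlud   [F -> l u]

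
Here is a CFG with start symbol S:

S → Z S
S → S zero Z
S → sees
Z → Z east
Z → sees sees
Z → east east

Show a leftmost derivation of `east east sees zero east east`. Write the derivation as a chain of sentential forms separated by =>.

S => S zero Z   [S → S zero Z]
S zero Z => Z S zero Z   [S → Z S]
Z S zero Z => east east S zero Z   [Z → east east]
east east S zero Z => east east sees zero Z   [S → sees]
east east sees zero Z => east east sees zero east east   [Z → east east]

S => S zero Z => Z S zero Z => east east S zero Z => east east sees zero Z => east east sees zero east east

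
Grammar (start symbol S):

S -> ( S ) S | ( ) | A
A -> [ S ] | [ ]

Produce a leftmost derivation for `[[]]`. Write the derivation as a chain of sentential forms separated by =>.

S => A   [S -> A]
A => [S]   [A -> [ S ]]
[S] => [A]   [S -> A]
[A] => [[]]   [A -> [ ]]

S => A => [S] => [A] => [[]]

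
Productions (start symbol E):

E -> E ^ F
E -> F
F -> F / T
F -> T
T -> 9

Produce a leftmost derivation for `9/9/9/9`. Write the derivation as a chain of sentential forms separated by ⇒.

E ⇒ F   [E -> F]
F ⇒ F/T   [F -> F / T]
F/T ⇒ F/T/T   [F -> F / T]
F/T/T ⇒ F/T/T/T   [F -> F / T]
F/T/T/T ⇒ T/T/T/T   [F -> T]
T/T/T/T ⇒ 9/T/T/T   [T -> 9]
9/T/T/T ⇒ 9/9/T/T   [T -> 9]
9/9/T/T ⇒ 9/9/9/T   [T -> 9]
9/9/9/T ⇒ 9/9/9/9   [T -> 9]

E ⇒ F ⇒ F/T ⇒ F/T/T ⇒ F/T/T/T ⇒ T/T/T/T ⇒ 9/T/T/T ⇒ 9/9/T/T ⇒ 9/9/9/T ⇒ 9/9/9/9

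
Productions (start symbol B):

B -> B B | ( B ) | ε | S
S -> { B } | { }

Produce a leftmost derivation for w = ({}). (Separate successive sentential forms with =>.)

B => (B) => (BB) => (BBB) => (SBB) => ({}BB) => ({}B) => ({})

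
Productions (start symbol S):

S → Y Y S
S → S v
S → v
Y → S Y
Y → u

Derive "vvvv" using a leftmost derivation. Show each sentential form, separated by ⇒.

S ⇒ Sv   [S → S v]
Sv ⇒ Svv   [S → S v]
Svv ⇒ Svvv   [S → S v]
Svvv ⇒ vvvv   [S → v]

S ⇒ Sv ⇒ Svv ⇒ Svvv ⇒ vvvv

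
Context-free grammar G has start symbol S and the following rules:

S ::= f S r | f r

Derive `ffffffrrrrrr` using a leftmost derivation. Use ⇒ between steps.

S⇒fSr⇒ffSrr⇒fffSrrr⇒ffffSrrrr⇒fffffSrrrrr⇒ffffffrrrrrr

S ⇒ fSr   [S ::= f S r]
fSr ⇒ ffSrr   [S ::= f S r]
ffSrr ⇒ fffSrrr   [S ::= f S r]
fffSrrr ⇒ ffffSrrrr   [S ::= f S r]
ffffSrrrr ⇒ fffffSrrrrr   [S ::= f S r]
fffffSrrrrr ⇒ ffffffrrrrrr   [S ::= f r]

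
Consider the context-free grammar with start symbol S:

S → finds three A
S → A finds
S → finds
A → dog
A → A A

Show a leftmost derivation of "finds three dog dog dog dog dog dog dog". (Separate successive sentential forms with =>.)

S => finds three A   [S → finds three A]
finds three A => finds three A A   [A → A A]
finds three A A => finds three A A A   [A → A A]
finds three A A A => finds three A A A A   [A → A A]
finds three A A A A => finds three A A A A A   [A → A A]
finds three A A A A A => finds three A A A A A A   [A → A A]
finds three A A A A A A => finds three A A A A A A A   [A → A A]
finds three A A A A A A A => finds three dog A A A A A A   [A → dog]
finds three dog A A A A A A => finds three dog dog A A A A A   [A → dog]
finds three dog dog A A A A A => finds three dog dog dog A A A A   [A → dog]
finds three dog dog dog A A A A => finds three dog dog dog dog A A A   [A → dog]
finds three dog dog dog dog A A A => finds three dog dog dog dog dog A A   [A → dog]
finds three dog dog dog dog dog A A => finds three dog dog dog dog dog dog A   [A → dog]
finds three dog dog dog dog dog dog A => finds three dog dog dog dog dog dog dog   [A → dog]

S => finds three A => finds three A A => finds three A A A => finds three A A A A => finds three A A A A A => finds three A A A A A A => finds three A A A A A A A => finds three dog A A A A A A => finds three dog dog A A A A A => finds three dog dog dog A A A A => finds three dog dog dog dog A A A => finds three dog dog dog dog dog A A => finds three dog dog dog dog dog dog A => finds three dog dog dog dog dog dog dog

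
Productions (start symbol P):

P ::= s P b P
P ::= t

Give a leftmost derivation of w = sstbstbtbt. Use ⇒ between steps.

P ⇒ sPbP ⇒ ssPbPbP ⇒ sstbPbP ⇒ sstbsPbPbP ⇒ sstbstbPbP ⇒ sstbstbtbP ⇒ sstbstbtbt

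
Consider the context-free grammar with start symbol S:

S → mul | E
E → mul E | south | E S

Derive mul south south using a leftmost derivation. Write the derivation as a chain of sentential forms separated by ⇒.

S ⇒ E   [S → E]
E ⇒ E S   [E → E S]
E S ⇒ mul E S   [E → mul E]
mul E S ⇒ mul south S   [E → south]
mul south S ⇒ mul south E   [S → E]
mul south E ⇒ mul south south   [E → south]

S ⇒ E ⇒ E S ⇒ mul E S ⇒ mul south S ⇒ mul south E ⇒ mul south south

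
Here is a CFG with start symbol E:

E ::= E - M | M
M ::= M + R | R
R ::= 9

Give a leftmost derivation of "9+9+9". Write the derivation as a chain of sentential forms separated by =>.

E => M   [E ::= M]
M => M+R   [M ::= M + R]
M+R => M+R+R   [M ::= M + R]
M+R+R => R+R+R   [M ::= R]
R+R+R => 9+R+R   [R ::= 9]
9+R+R => 9+9+R   [R ::= 9]
9+9+R => 9+9+9   [R ::= 9]

E => M => M+R => M+R+R => R+R+R => 9+R+R => 9+9+R => 9+9+9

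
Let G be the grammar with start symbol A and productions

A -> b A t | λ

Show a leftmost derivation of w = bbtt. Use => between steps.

A => bAt   [A -> b A t]
bAt => bbAtt   [A -> b A t]
bbAtt => bbtt   [A -> λ]

A=>bAt=>bbAtt=>bbtt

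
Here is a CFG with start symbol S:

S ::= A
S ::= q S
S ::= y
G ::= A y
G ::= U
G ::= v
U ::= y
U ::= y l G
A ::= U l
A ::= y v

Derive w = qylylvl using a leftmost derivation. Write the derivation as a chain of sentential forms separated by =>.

S => qS   [S ::= q S]
qS => qA   [S ::= A]
qA => qUl   [A ::= U l]
qUl => qylGl   [U ::= y l G]
qylGl => qylUl   [G ::= U]
qylUl => qylylGl   [U ::= y l G]
qylylGl => qylylvl   [G ::= v]

S=>qS=>qA=>qUl=>qylGl=>qylUl=>qylylGl=>qylylvl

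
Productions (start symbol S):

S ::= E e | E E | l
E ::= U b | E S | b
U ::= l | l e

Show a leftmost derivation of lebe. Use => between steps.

S=>Ee=>Ube=>lebe

S => Ee   [S ::= E e]
Ee => Ube   [E ::= U b]
Ube => lebe   [U ::= l e]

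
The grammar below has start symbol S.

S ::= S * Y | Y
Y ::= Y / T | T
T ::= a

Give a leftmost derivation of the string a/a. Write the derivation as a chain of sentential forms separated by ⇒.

S ⇒ Y ⇒ Y/T ⇒ T/T ⇒ a/T ⇒ a/a

S ⇒ Y   [S ::= Y]
Y ⇒ Y/T   [Y ::= Y / T]
Y/T ⇒ T/T   [Y ::= T]
T/T ⇒ a/T   [T ::= a]
a/T ⇒ a/a   [T ::= a]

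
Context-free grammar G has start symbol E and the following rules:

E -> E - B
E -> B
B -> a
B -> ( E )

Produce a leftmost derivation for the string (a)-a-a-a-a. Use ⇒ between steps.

E⇒E-B⇒E-B-B⇒E-B-B-B⇒E-B-B-B-B⇒B-B-B-B-B⇒(E)-B-B-B-B⇒(B)-B-B-B-B⇒(a)-B-B-B-B⇒(a)-a-B-B-B⇒(a)-a-a-B-B⇒(a)-a-a-a-B⇒(a)-a-a-a-a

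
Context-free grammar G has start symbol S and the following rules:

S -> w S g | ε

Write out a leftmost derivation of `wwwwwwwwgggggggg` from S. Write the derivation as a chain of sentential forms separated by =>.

S => wSg => wwSgg => wwwSggg => wwwwSgggg => wwwwwSggggg => wwwwwwSgggggg => wwwwwwwSggggggg => wwwwwwwwSgggggggg => wwwwwwwwgggggggg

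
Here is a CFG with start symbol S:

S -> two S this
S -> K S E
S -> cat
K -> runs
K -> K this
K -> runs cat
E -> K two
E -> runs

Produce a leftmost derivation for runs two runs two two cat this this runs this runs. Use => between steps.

S => K S E   [S -> K S E]
K S E => runs S E   [K -> runs]
runs S E => runs two S this E   [S -> two S this]
runs two S this E => runs two K S E this E   [S -> K S E]
runs two K S E this E => runs two runs S E this E   [K -> runs]
runs two runs S E this E => runs two runs two S this E this E   [S -> two S this]
runs two runs two S this E this E => runs two runs two two S this this E this E   [S -> two S this]
runs two runs two two S this this E this E => runs two runs two two cat this this E this E   [S -> cat]
runs two runs two two cat this this E this E => runs two runs two two cat this this runs this E   [E -> runs]
runs two runs two two cat this this runs this E => runs two runs two two cat this this runs this runs   [E -> runs]

S => K S E => runs S E => runs two S this E => runs two K S E this E => runs two runs S E this E => runs two runs two S this E this E => runs two runs two two S this this E this E => runs two runs two two cat this this E this E => runs two runs two two cat this this runs this E => runs two runs two two cat this this runs this runs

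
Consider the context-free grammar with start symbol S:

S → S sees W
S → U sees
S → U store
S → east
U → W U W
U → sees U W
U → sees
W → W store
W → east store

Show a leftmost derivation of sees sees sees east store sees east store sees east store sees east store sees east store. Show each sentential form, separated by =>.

S => S sees W   [S → S sees W]
S sees W => S sees W sees W   [S → S sees W]
S sees W sees W => S sees W sees W sees W   [S → S sees W]
S sees W sees W sees W => S sees W sees W sees W sees W   [S → S sees W]
S sees W sees W sees W sees W => S sees W sees W sees W sees W sees W   [S → S sees W]
S sees W sees W sees W sees W sees W => U sees sees W sees W sees W sees W sees W   [S → U sees]
U sees sees W sees W sees W sees W sees W => sees sees sees W sees W sees W sees W sees W   [U → sees]
sees sees sees W sees W sees W sees W sees W => sees sees sees east store sees W sees W sees W sees W   [W → east store]
sees sees sees east store sees W sees W sees W sees W => sees sees sees east store sees east store sees W sees W sees W   [W → east store]
sees sees sees east store sees east store sees W sees W sees W => sees sees sees east store sees east store sees east store sees W sees W   [W → east store]
sees sees sees east store sees east store sees east store sees W sees W => sees sees sees east store sees east store sees east store sees east store sees W   [W → east store]
sees sees sees east store sees east store sees east store sees east store sees W => sees sees sees east store sees east store sees east store sees east store sees east store   [W → east store]

S => S sees W => S sees W sees W => S sees W sees W sees W => S sees W sees W sees W sees W => S sees W sees W sees W sees W sees W => U sees sees W sees W sees W sees W sees W => sees sees sees W sees W sees W sees W sees W => sees sees sees east store sees W sees W sees W sees W => sees sees sees east store sees east store sees W sees W sees W => sees sees sees east store sees east store sees east store sees W sees W => sees sees sees east store sees east store sees east store sees east store sees W => sees sees sees east store sees east store sees east store sees east store sees east store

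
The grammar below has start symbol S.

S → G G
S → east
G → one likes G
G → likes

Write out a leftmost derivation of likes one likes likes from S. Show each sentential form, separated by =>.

S => G G   [S → G G]
G G => likes G   [G → likes]
likes G => likes one likes G   [G → one likes G]
likes one likes G => likes one likes likes   [G → likes]

S => G G => likes G => likes one likes G => likes one likes likes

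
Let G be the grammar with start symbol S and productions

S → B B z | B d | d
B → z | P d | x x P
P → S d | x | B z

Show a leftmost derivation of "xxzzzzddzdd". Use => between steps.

S=>Bd=>Pdd=>Bzdd=>Pdzdd=>Sddzdd=>BBzddzdd=>xxPBzddzdd=>xxBzBzddzdd=>xxzzBzddzdd=>xxzzzzddzdd

S => Bd   [S → B d]
Bd => Pdd   [B → P d]
Pdd => Bzdd   [P → B z]
Bzdd => Pdzdd   [B → P d]
Pdzdd => Sddzdd   [P → S d]
Sddzdd => BBzddzdd   [S → B B z]
BBzddzdd => xxPBzddzdd   [B → x x P]
xxPBzddzdd => xxBzBzddzdd   [P → B z]
xxBzBzddzdd => xxzzBzddzdd   [B → z]
xxzzBzddzdd => xxzzzzddzdd   [B → z]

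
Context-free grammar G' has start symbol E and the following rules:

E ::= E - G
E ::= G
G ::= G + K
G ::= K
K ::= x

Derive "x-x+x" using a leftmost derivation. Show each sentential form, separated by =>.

E => E-G   [E ::= E - G]
E-G => G-G   [E ::= G]
G-G => K-G   [G ::= K]
K-G => x-G   [K ::= x]
x-G => x-G+K   [G ::= G + K]
x-G+K => x-K+K   [G ::= K]
x-K+K => x-x+K   [K ::= x]
x-x+K => x-x+x   [K ::= x]

E => E-G => G-G => K-G => x-G => x-G+K => x-K+K => x-x+K => x-x+x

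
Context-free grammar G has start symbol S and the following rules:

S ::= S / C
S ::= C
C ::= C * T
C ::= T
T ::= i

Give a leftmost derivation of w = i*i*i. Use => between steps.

S => C   [S ::= C]
C => C*T   [C ::= C * T]
C*T => C*T*T   [C ::= C * T]
C*T*T => T*T*T   [C ::= T]
T*T*T => i*T*T   [T ::= i]
i*T*T => i*i*T   [T ::= i]
i*i*T => i*i*i   [T ::= i]

S=>C=>C*T=>C*T*T=>T*T*T=>i*T*T=>i*i*T=>i*i*i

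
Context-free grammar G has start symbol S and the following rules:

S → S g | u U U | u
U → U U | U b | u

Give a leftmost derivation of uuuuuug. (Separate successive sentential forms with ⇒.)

S ⇒ Sg   [S → S g]
Sg ⇒ uUUg   [S → u U U]
uUUg ⇒ uUUUg   [U → U U]
uUUUg ⇒ uUUUUg   [U → U U]
uUUUUg ⇒ uUUUUUg   [U → U U]
uUUUUUg ⇒ uuUUUUg   [U → u]
uuUUUUg ⇒ uuuUUUg   [U → u]
uuuUUUg ⇒ uuuuUUg   [U → u]
uuuuUUg ⇒ uuuuuUg   [U → u]
uuuuuUg ⇒ uuuuuug   [U → u]

S ⇒ Sg ⇒ uUUg ⇒ uUUUg ⇒ uUUUUg ⇒ uUUUUUg ⇒ uuUUUUg ⇒ uuuUUUg ⇒ uuuuUUg ⇒ uuuuuUg ⇒ uuuuuug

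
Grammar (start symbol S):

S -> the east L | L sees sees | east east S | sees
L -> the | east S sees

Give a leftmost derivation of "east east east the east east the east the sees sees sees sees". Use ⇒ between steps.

S ⇒ L sees sees   [S -> L sees sees]
L sees sees ⇒ east S sees sees sees   [L -> east S sees]
east S sees sees sees ⇒ east east east S sees sees sees   [S -> east east S]
east east east S sees sees sees ⇒ east east east the east L sees sees sees   [S -> the east L]
east east east the east L sees sees sees ⇒ east east east the east east S sees sees sees sees   [L -> east S sees]
east east east the east east S sees sees sees sees ⇒ east east east the east east the east L sees sees sees sees   [S -> the east L]
east east east the east east the east L sees sees sees sees ⇒ east east east the east east the east the sees sees sees sees   [L -> the]

S ⇒ L sees sees ⇒ east S sees sees sees ⇒ east east east S sees sees sees ⇒ east east east the east L sees sees sees ⇒ east east east the east east S sees sees sees sees ⇒ east east east the east east the east L sees sees sees sees ⇒ east east east the east east the east the sees sees sees sees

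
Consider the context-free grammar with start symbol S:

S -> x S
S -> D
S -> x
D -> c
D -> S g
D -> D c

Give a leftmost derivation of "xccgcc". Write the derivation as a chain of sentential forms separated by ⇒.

S ⇒ D ⇒ Dc ⇒ Dcc ⇒ Sgcc ⇒ xSgcc ⇒ xDgcc ⇒ xDcgcc ⇒ xccgcc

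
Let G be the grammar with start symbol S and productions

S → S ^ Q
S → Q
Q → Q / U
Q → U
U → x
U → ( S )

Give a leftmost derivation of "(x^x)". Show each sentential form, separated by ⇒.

S ⇒ Q   [S → Q]
Q ⇒ U   [Q → U]
U ⇒ (S)   [U → ( S )]
(S) ⇒ (S^Q)   [S → S ^ Q]
(S^Q) ⇒ (Q^Q)   [S → Q]
(Q^Q) ⇒ (U^Q)   [Q → U]
(U^Q) ⇒ (x^Q)   [U → x]
(x^Q) ⇒ (x^U)   [Q → U]
(x^U) ⇒ (x^x)   [U → x]

S ⇒ Q ⇒ U ⇒ (S) ⇒ (S^Q) ⇒ (Q^Q) ⇒ (U^Q) ⇒ (x^Q) ⇒ (x^U) ⇒ (x^x)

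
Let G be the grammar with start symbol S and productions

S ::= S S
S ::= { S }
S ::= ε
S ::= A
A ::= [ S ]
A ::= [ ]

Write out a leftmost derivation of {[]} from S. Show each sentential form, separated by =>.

S => {S}   [S ::= { S }]
{S} => {A}   [S ::= A]
{A} => {[S]}   [A ::= [ S ]]
{[S]} => {[]}   [S ::= ε]

S => {S} => {A} => {[S]} => {[]}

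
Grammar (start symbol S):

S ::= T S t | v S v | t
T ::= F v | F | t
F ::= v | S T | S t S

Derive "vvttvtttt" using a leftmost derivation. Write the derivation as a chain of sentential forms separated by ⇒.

S ⇒ TSt ⇒ FSt ⇒ StSSt ⇒ vSvtSSt ⇒ vTStvtSSt ⇒ vFStvtSSt ⇒ vvStvtSSt ⇒ vvttvtSSt ⇒ vvttvttSt ⇒ vvttvtttt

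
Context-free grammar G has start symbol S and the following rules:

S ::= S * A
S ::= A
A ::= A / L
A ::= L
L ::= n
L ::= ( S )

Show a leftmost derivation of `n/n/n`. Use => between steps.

S=>A=>A/L=>A/L/L=>L/L/L=>n/L/L=>n/n/L=>n/n/n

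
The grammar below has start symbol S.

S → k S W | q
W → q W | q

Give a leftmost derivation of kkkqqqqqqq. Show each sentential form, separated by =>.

S=>kSW=>kkSWW=>kkkSWWW=>kkkqWWW=>kkkqqWW=>kkkqqqWW=>kkkqqqqW=>kkkqqqqqW=>kkkqqqqqqW=>kkkqqqqqqq

S => kSW   [S → k S W]
kSW => kkSWW   [S → k S W]
kkSWW => kkkSWWW   [S → k S W]
kkkSWWW => kkkqWWW   [S → q]
kkkqWWW => kkkqqWW   [W → q]
kkkqqWW => kkkqqqWW   [W → q W]
kkkqqqWW => kkkqqqqW   [W → q]
kkkqqqqW => kkkqqqqqW   [W → q W]
kkkqqqqqW => kkkqqqqqqW   [W → q W]
kkkqqqqqqW => kkkqqqqqqq   [W → q]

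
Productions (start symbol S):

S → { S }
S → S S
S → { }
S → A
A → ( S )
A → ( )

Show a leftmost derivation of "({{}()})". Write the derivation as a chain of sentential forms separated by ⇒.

S ⇒ A ⇒ (S) ⇒ ({S}) ⇒ ({SS}) ⇒ ({{}S}) ⇒ ({{}A}) ⇒ ({{}()})

S ⇒ A   [S → A]
A ⇒ (S)   [A → ( S )]
(S) ⇒ ({S})   [S → { S }]
({S}) ⇒ ({SS})   [S → S S]
({SS}) ⇒ ({{}S})   [S → { }]
({{}S}) ⇒ ({{}A})   [S → A]
({{}A}) ⇒ ({{}()})   [A → ( )]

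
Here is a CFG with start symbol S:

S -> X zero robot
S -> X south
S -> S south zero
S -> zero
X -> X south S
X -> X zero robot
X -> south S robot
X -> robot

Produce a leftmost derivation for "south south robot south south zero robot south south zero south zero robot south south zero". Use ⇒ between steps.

S ⇒ S south zero ⇒ X south south zero ⇒ south S robot south south zero ⇒ south S south zero robot south south zero ⇒ south S south zero south zero robot south south zero ⇒ south X south south zero south zero robot south south zero ⇒ south south S robot south south zero south zero robot south south zero ⇒ south south S south zero robot south south zero south zero robot south south zero ⇒ south south X south south zero robot south south zero south zero robot south south zero ⇒ south south robot south south zero robot south south zero south zero robot south south zero

S ⇒ S south zero   [S -> S south zero]
S south zero ⇒ X south south zero   [S -> X south]
X south south zero ⇒ south S robot south south zero   [X -> south S robot]
south S robot south south zero ⇒ south S south zero robot south south zero   [S -> S south zero]
south S south zero robot south south zero ⇒ south S south zero south zero robot south south zero   [S -> S south zero]
south S south zero south zero robot south south zero ⇒ south X south south zero south zero robot south south zero   [S -> X south]
south X south south zero south zero robot south south zero ⇒ south south S robot south south zero south zero robot south south zero   [X -> south S robot]
south south S robot south south zero south zero robot south south zero ⇒ south south S south zero robot south south zero south zero robot south south zero   [S -> S south zero]
south south S south zero robot south south zero south zero robot south south zero ⇒ south south X south south zero robot south south zero south zero robot south south zero   [S -> X south]
south south X south south zero robot south south zero south zero robot south south zero ⇒ south south robot south south zero robot south south zero south zero robot south south zero   [X -> robot]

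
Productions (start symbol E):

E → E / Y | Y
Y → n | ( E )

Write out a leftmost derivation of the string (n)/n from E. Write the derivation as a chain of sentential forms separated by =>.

E => E/Y => Y/Y => (E)/Y => (Y)/Y => (n)/Y => (n)/n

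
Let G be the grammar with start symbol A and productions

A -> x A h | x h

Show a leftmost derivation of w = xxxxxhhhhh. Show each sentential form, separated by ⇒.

A ⇒ xAh   [A -> x A h]
xAh ⇒ xxAhh   [A -> x A h]
xxAhh ⇒ xxxAhhh   [A -> x A h]
xxxAhhh ⇒ xxxxAhhhh   [A -> x A h]
xxxxAhhhh ⇒ xxxxxhhhhh   [A -> x h]

A⇒xAh⇒xxAhh⇒xxxAhhh⇒xxxxAhhhh⇒xxxxxhhhhh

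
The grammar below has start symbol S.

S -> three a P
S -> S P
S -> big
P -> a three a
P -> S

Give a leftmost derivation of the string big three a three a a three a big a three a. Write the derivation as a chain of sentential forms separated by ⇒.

S ⇒ S P ⇒ S P P ⇒ big P P ⇒ big S P ⇒ big three a P P ⇒ big three a S P ⇒ big three a S P P ⇒ big three a three a P P P ⇒ big three a three a a three a P P ⇒ big three a three a a three a S P ⇒ big three a three a a three a big P ⇒ big three a three a a three a big a three a

S ⇒ S P   [S -> S P]
S P ⇒ S P P   [S -> S P]
S P P ⇒ big P P   [S -> big]
big P P ⇒ big S P   [P -> S]
big S P ⇒ big three a P P   [S -> three a P]
big three a P P ⇒ big three a S P   [P -> S]
big three a S P ⇒ big three a S P P   [S -> S P]
big three a S P P ⇒ big three a three a P P P   [S -> three a P]
big three a three a P P P ⇒ big three a three a a three a P P   [P -> a three a]
big three a three a a three a P P ⇒ big three a three a a three a S P   [P -> S]
big three a three a a three a S P ⇒ big three a three a a three a big P   [S -> big]
big three a three a a three a big P ⇒ big three a three a a three a big a three a   [P -> a three a]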